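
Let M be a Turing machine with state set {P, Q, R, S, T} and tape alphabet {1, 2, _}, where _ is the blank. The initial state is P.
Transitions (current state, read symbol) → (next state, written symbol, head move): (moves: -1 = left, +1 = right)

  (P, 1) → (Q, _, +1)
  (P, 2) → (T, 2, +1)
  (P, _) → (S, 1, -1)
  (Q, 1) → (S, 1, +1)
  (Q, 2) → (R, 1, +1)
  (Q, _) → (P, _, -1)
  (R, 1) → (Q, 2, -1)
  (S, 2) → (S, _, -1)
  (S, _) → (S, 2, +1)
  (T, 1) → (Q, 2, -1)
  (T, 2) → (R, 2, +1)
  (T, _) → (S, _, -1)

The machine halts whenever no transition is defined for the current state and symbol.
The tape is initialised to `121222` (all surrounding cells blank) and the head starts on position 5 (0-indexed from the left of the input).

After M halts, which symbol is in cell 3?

_

P | 12122[2]_   read 2 → write 2, move +1, go to T
T | 121222[_]   read _ → write _, move -1, go to S
S | 12122[2]_   read 2 → write _, move -1, go to S
S | 1212[2]__   read 2 → write _, move -1, go to S
S | 121[2]___   read 2 → write _, move -1, go to S
S | 12[1]____
Cell 3 holds _ when M halts.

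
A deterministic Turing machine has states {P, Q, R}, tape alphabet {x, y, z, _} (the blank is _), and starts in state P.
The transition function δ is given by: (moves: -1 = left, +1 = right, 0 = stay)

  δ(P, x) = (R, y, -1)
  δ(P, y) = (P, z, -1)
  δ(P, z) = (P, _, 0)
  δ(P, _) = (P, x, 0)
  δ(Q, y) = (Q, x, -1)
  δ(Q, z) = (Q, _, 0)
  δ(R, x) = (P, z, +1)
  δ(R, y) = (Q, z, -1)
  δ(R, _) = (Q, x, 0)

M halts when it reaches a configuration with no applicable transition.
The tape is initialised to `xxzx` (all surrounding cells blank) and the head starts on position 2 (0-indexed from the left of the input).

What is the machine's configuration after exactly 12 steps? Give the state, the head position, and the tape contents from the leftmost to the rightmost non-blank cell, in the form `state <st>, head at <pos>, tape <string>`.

state=P head=2 tape=xx[z]x   (P,z)→(P,_,0)
state=P head=2 tape=xx[_]x   (P,_)→(P,x,0)
state=P head=2 tape=xx[x]x   (P,x)→(R,y,-1)
state=R head=1 tape=x[x]yx   (R,x)→(P,z,+1)
state=P head=2 tape=xz[y]x   (P,y)→(P,z,-1)
state=P head=1 tape=x[z]zx   (P,z)→(P,_,0)
state=P head=1 tape=x[_]zx   (P,_)→(P,x,0)
state=P head=1 tape=x[x]zx   (P,x)→(R,y,-1)
state=R head=0 tape=[x]yzx   (R,x)→(P,z,+1)
state=P head=1 tape=z[y]zx   (P,y)→(P,z,-1)
state=P head=0 tape=[z]zzx   (P,z)→(P,_,0)
state=P head=0 tape=[_]zzx   (P,_)→(P,x,0)
state=P head=0 tape=[x]zzx
After 12 steps: state P, head at 0, tape xzzx.

state P, head at 0, tape xzzx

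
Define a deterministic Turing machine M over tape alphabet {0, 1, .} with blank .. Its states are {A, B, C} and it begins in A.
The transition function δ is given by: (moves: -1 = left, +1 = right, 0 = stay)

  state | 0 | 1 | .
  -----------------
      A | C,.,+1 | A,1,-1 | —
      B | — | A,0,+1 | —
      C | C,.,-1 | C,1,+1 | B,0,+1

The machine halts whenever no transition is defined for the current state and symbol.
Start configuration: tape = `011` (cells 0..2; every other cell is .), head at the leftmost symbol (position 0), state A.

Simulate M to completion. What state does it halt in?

B

state=A head=0 tape=[0]11..   (A,0)→(C,.,+1)
state=C head=1 tape=.[1]1..   (C,1)→(C,1,+1)
state=C head=2 tape=.1[1]..   (C,1)→(C,1,+1)
state=C head=3 tape=.11[.].   (C,.)→(B,0,+1)
state=B head=4 tape=.110[.]
No transition is defined for (B, .); M halts in state B.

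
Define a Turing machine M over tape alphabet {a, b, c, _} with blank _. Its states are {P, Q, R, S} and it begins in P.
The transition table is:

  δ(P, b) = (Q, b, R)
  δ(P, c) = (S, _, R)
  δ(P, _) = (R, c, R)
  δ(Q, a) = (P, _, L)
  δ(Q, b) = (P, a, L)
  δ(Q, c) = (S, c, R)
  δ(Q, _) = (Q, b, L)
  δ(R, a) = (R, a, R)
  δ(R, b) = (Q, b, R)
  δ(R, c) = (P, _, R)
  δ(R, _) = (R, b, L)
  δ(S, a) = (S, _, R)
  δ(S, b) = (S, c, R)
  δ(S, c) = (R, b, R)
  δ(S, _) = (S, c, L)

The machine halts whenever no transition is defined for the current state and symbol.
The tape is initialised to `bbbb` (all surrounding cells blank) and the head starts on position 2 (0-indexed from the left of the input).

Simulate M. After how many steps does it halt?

P | _bb[b]b   read b → write b, move R, go to Q
Q | _bbb[b]   read b → write a, move L, go to P
P | _bb[b]a   read b → write b, move R, go to Q
Q | _bbb[a]   read a → write _, move L, go to P
P | _bb[b]_   read b → write b, move R, go to Q
Q | _bbb[_]   read _ → write b, move L, go to Q
Q | _bb[b]b   read b → write a, move L, go to P
P | _b[b]ab   read b → write b, move R, go to Q
Q | _bb[a]b   read a → write _, move L, go to P
P | _b[b]_b   read b → write b, move R, go to Q
Q | _bb[_]b   read _ → write b, move L, go to Q
Q | _b[b]bb   read b → write a, move L, go to P
P | _[b]abb   read b → write b, move R, go to Q
Q | _b[a]bb   read a → write _, move L, go to P
P | _[b]_bb   read b → write b, move R, go to Q
Q | _b[_]bb   read _ → write b, move L, go to Q
Q | _[b]bbb   read b → write a, move L, go to P
P | [_]abbb   read _ → write c, move R, go to R
R | c[a]bbb   read a → write a, move R, go to R
R | ca[b]bb   read b → write b, move R, go to Q
Q | cab[b]b   read b → write a, move L, go to P
P | ca[b]ab   read b → write b, move R, go to Q
Q | cab[a]b   read a → write _, move L, go to P
P | ca[b]_b   read b → write b, move R, go to Q
Q | cab[_]b   read _ → write b, move L, go to Q
Q | ca[b]bb   read b → write a, move L, go to P
P | c[a]abb
M halts after 26 transitions.

26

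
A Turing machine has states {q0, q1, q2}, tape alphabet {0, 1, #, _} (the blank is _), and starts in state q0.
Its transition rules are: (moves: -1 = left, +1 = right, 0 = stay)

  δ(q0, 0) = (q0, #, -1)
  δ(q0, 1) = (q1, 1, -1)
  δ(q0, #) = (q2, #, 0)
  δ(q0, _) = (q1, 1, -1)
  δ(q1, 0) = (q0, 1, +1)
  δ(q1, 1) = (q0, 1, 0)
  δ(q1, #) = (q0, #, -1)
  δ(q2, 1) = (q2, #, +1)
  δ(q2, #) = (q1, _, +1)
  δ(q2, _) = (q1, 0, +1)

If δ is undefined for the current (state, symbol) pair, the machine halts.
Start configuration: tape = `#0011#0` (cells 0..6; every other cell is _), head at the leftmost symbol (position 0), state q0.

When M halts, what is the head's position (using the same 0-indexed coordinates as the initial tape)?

0

state=q0 head=0 tape=[#]0011#0   (q0,#)→(q2,#,0)
state=q2 head=0 tape=[#]0011#0   (q2,#)→(q1,_,+1)
state=q1 head=1 tape=_[0]011#0   (q1,0)→(q0,1,+1)
state=q0 head=2 tape=_1[0]11#0   (q0,0)→(q0,#,-1)
state=q0 head=1 tape=_[1]#11#0   (q0,1)→(q1,1,-1)
state=q1 head=0 tape=[_]1#11#0
At halt the head is at cell 0.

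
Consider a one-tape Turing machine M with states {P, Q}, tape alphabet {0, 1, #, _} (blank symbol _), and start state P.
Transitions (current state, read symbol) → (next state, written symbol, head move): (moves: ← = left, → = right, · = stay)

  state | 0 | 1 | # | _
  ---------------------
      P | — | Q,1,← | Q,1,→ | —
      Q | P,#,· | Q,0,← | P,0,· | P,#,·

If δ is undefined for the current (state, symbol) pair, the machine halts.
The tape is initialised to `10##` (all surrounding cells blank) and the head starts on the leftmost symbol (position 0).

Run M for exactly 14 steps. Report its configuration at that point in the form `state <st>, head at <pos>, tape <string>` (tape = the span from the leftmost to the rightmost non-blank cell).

P | __[1]0##   read 1 → write 1, move ←, go to Q
Q | _[_]10##   read _ → write #, move ·, go to P
P | _[#]10##   read # → write 1, move →, go to Q
Q | _1[1]0##   read 1 → write 0, move ←, go to Q
Q | _[1]00##   read 1 → write 0, move ←, go to Q
Q | [_]000##   read _ → write #, move ·, go to P
P | [#]000##   read # → write 1, move →, go to Q
Q | 1[0]00##   read 0 → write #, move ·, go to P
P | 1[#]00##   read # → write 1, move →, go to Q
Q | 11[0]0##   read 0 → write #, move ·, go to P
P | 11[#]0##   read # → write 1, move →, go to Q
Q | 111[0]##   read 0 → write #, move ·, go to P
P | 111[#]##   read # → write 1, move →, go to Q
Q | 1111[#]#   read # → write 0, move ·, go to P
P | 1111[0]#
After 14 steps: state P, head at 2, tape 11110#.

state P, head at 2, tape 11110#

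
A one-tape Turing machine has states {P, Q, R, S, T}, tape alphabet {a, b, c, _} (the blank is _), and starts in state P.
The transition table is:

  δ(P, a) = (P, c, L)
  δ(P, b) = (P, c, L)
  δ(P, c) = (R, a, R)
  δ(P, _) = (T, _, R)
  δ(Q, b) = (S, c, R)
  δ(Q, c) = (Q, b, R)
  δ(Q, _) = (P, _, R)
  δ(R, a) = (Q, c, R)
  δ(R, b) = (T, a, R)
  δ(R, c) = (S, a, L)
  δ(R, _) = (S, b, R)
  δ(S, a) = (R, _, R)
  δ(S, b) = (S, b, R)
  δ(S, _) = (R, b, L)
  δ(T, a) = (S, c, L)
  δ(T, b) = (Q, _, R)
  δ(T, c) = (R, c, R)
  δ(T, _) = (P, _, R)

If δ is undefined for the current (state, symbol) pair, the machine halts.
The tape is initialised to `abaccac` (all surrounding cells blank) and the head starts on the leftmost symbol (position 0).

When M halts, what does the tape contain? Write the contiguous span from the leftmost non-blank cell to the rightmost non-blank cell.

bbba_acac

P | __[a]baccac   read a → write c, move L, go to P
P | _[_]cbaccac   read _ → write _, move R, go to T
T | __[c]baccac   read c → write c, move R, go to R
R | __c[b]accac   read b → write a, move R, go to T
T | __ca[a]ccac   read a → write c, move L, go to S
S | __c[a]cccac   read a → write _, move R, go to R
R | __c_[c]ccac   read c → write a, move L, go to S
S | __c[_]accac   read _ → write b, move L, go to R
R | __[c]baccac   read c → write a, move L, go to S
S | _[_]abaccac   read _ → write b, move L, go to R
R | [_]babaccac   read _ → write b, move R, go to S
S | b[b]abaccac   read b → write b, move R, go to S
S | bb[a]baccac   read a → write _, move R, go to R
R | bb_[b]accac   read b → write a, move R, go to T
T | bb_a[a]ccac   read a → write c, move L, go to S
S | bb_[a]cccac   read a → write _, move R, go to R
R | bb__[c]ccac   read c → write a, move L, go to S
S | bb_[_]accac   read _ → write b, move L, go to R
R | bb[_]baccac   read _ → write b, move R, go to S
S | bbb[b]accac   read b → write b, move R, go to S
S | bbbb[a]ccac   read a → write _, move R, go to R
R | bbbb_[c]cac   read c → write a, move L, go to S
S | bbbb[_]acac   read _ → write b, move L, go to R
R | bbb[b]bacac   read b → write a, move R, go to T
T | bbba[b]acac   read b → write _, move R, go to Q
Q | bbba_[a]cac
The non-blank tape span at halt is bbba_acac.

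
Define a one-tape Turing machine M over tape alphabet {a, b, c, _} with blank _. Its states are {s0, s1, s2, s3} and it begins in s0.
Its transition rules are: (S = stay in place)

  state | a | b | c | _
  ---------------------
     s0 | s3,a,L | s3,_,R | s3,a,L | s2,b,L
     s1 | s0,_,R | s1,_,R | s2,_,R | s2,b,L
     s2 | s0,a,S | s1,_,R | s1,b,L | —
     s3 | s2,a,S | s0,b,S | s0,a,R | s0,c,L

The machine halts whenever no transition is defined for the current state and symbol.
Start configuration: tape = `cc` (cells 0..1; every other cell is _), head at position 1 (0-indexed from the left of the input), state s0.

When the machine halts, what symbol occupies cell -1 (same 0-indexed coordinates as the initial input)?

c

s0 | ___c[c]   read c → write a, move L, go to s3
s3 | ___[c]a   read c → write a, move R, go to s0
s0 | ___a[a]   read a → write a, move L, go to s3
s3 | ___[a]a   read a → write a, move S, go to s2
s2 | ___[a]a   read a → write a, move S, go to s0
s0 | ___[a]a   read a → write a, move L, go to s3
s3 | __[_]aa   read _ → write c, move L, go to s0
s0 | _[_]caa   read _ → write b, move L, go to s2
s2 | [_]bcaa
Cell -1 holds c when M halts.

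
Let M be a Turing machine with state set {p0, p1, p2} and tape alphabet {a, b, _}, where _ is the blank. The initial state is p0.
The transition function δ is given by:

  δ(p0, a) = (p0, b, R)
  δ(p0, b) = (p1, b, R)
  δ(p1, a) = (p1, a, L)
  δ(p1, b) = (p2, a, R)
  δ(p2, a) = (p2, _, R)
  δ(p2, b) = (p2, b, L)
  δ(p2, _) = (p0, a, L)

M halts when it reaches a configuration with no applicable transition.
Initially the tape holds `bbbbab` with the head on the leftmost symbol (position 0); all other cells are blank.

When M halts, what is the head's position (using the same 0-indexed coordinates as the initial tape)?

6

state=p0 head=0 tape=[b]bbbab_   (p0,b)→(p1,b,R)
state=p1 head=1 tape=b[b]bbab_   (p1,b)→(p2,a,R)
state=p2 head=2 tape=ba[b]bab_   (p2,b)→(p2,b,L)
state=p2 head=1 tape=b[a]bbab_   (p2,a)→(p2,_,R)
state=p2 head=2 tape=b_[b]bab_   (p2,b)→(p2,b,L)
state=p2 head=1 tape=b[_]bbab_   (p2,_)→(p0,a,L)
state=p0 head=0 tape=[b]abbab_   (p0,b)→(p1,b,R)
state=p1 head=1 tape=b[a]bbab_   (p1,a)→(p1,a,L)
state=p1 head=0 tape=[b]abbab_   (p1,b)→(p2,a,R)
state=p2 head=1 tape=a[a]bbab_   (p2,a)→(p2,_,R)
state=p2 head=2 tape=a_[b]bab_   (p2,b)→(p2,b,L)
state=p2 head=1 tape=a[_]bbab_   (p2,_)→(p0,a,L)
state=p0 head=0 tape=[a]abbab_   (p0,a)→(p0,b,R)
state=p0 head=1 tape=b[a]bbab_   (p0,a)→(p0,b,R)
state=p0 head=2 tape=bb[b]bab_   (p0,b)→(p1,b,R)
state=p1 head=3 tape=bbb[b]ab_   (p1,b)→(p2,a,R)
state=p2 head=4 tape=bbba[a]b_   (p2,a)→(p2,_,R)
state=p2 head=5 tape=bbba_[b]_   (p2,b)→(p2,b,L)
state=p2 head=4 tape=bbba[_]b_   (p2,_)→(p0,a,L)
state=p0 head=3 tape=bbb[a]ab_   (p0,a)→(p0,b,R)
state=p0 head=4 tape=bbbb[a]b_   (p0,a)→(p0,b,R)
state=p0 head=5 tape=bbbbb[b]_   (p0,b)→(p1,b,R)
state=p1 head=6 tape=bbbbbb[_]
At halt the head is at cell 6.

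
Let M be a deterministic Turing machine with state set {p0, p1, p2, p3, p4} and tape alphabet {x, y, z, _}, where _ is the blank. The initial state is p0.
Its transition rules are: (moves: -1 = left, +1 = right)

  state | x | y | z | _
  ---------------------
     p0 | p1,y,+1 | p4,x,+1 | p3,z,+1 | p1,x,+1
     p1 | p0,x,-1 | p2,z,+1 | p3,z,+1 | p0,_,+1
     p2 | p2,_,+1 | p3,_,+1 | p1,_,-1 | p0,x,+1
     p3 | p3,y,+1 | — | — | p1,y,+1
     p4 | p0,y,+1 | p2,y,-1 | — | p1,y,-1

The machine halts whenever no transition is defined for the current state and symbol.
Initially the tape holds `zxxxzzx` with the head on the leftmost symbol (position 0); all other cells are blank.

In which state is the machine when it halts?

state=p0 head=0 tape=[z]xxxzzx   (p0,z)→(p3,z,+1)
state=p3 head=1 tape=z[x]xxzzx   (p3,x)→(p3,y,+1)
state=p3 head=2 tape=zy[x]xzzx   (p3,x)→(p3,y,+1)
state=p3 head=3 tape=zyy[x]zzx   (p3,x)→(p3,y,+1)
state=p3 head=4 tape=zyyy[z]zx
No transition is defined for (p3, z); M halts in state p3.

p3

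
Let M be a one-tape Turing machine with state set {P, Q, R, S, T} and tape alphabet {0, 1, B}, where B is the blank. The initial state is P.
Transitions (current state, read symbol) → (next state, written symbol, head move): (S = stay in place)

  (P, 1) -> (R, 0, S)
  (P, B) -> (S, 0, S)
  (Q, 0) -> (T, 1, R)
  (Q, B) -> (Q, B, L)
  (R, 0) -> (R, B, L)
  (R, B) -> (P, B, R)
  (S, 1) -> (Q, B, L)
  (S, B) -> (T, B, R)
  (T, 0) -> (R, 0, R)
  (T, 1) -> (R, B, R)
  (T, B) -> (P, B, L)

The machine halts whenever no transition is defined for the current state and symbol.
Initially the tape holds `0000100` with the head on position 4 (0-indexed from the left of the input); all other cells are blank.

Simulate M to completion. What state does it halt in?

S

state=P head=4 tape=B0000[1]00   (P,1)→(R,0,S)
state=R head=4 tape=B0000[0]00   (R,0)→(R,B,L)
state=R head=3 tape=B000[0]B00   (R,0)→(R,B,L)
state=R head=2 tape=B00[0]BB00   (R,0)→(R,B,L)
state=R head=1 tape=B0[0]BBB00   (R,0)→(R,B,L)
state=R head=0 tape=B[0]BBBB00   (R,0)→(R,B,L)
state=R head=-1 tape=[B]BBBBB00   (R,B)→(P,B,R)
state=P head=0 tape=B[B]BBBB00   (P,B)→(S,0,S)
state=S head=0 tape=B[0]BBBB00
No transition is defined for (S, 0); M halts in state S.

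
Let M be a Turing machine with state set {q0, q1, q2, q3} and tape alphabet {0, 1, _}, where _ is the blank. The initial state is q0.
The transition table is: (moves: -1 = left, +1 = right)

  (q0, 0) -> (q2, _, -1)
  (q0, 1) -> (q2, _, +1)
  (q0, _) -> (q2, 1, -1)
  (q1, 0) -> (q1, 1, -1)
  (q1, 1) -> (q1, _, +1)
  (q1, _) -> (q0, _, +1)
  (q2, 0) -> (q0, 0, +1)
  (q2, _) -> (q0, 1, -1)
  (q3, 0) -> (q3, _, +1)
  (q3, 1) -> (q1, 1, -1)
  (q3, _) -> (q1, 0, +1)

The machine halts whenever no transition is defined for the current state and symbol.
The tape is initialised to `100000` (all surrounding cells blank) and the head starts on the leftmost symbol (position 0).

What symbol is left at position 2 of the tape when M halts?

q0 | [1]00000__   read 1 → write _, move +1, go to q2
q2 | _[0]0000__   read 0 → write 0, move +1, go to q0
q0 | _0[0]000__   read 0 → write _, move -1, go to q2
q2 | _[0]_000__   read 0 → write 0, move +1, go to q0
q0 | _0[_]000__   read _ → write 1, move -1, go to q2
q2 | _[0]1000__   read 0 → write 0, move +1, go to q0
q0 | _0[1]000__   read 1 → write _, move +1, go to q2
q2 | _0_[0]00__   read 0 → write 0, move +1, go to q0
q0 | _0_0[0]0__   read 0 → write _, move -1, go to q2
q2 | _0_[0]_0__   read 0 → write 0, move +1, go to q0
q0 | _0_0[_]0__   read _ → write 1, move -1, go to q2
q2 | _0_[0]10__   read 0 → write 0, move +1, go to q0
q0 | _0_0[1]0__   read 1 → write _, move +1, go to q2
q2 | _0_0_[0]__   read 0 → write 0, move +1, go to q0
q0 | _0_0_0[_]_   read _ → write 1, move -1, go to q2
q2 | _0_0_[0]1_   read 0 → write 0, move +1, go to q0
q0 | _0_0_0[1]_   read 1 → write _, move +1, go to q2
q2 | _0_0_0_[_]   read _ → write 1, move -1, go to q0
q0 | _0_0_0[_]1   read _ → write 1, move -1, go to q2
q2 | _0_0_[0]11   read 0 → write 0, move +1, go to q0
q0 | _0_0_0[1]1   read 1 → write _, move +1, go to q2
q2 | _0_0_0_[1]
Cell 2 holds _ when M halts.

_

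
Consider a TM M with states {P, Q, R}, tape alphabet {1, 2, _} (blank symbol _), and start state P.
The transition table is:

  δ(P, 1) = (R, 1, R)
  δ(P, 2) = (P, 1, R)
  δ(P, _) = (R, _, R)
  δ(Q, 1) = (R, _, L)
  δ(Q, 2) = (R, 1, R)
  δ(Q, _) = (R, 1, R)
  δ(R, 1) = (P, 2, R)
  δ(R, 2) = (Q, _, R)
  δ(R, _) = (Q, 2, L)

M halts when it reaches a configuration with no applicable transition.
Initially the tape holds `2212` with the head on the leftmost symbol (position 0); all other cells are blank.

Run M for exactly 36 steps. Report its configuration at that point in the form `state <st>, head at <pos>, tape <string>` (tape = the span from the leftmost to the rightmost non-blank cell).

state Q, head at 2, tape 1__2_2_2_2

state=P head=0 tape=[2]212______   (P,2)→(P,1,R)
state=P head=1 tape=1[2]12______   (P,2)→(P,1,R)
state=P head=2 tape=11[1]2______   (P,1)→(R,1,R)
state=R head=3 tape=111[2]______   (R,2)→(Q,_,R)
state=Q head=4 tape=111_[_]_____   (Q,_)→(R,1,R)
state=R head=5 tape=111_1[_]____   (R,_)→(Q,2,L)
state=Q head=4 tape=111_[1]2____   (Q,1)→(R,_,L)
state=R head=3 tape=111[_]_2____   (R,_)→(Q,2,L)
state=Q head=2 tape=11[1]2_2____   (Q,1)→(R,_,L)
state=R head=1 tape=1[1]_2_2____   (R,1)→(P,2,R)
state=P head=2 tape=12[_]2_2____   (P,_)→(R,_,R)
state=R head=3 tape=12_[2]_2____   (R,2)→(Q,_,R)
state=Q head=4 tape=12__[_]2____   (Q,_)→(R,1,R)
state=R head=5 tape=12__1[2]____   (R,2)→(Q,_,R)
state=Q head=6 tape=12__1_[_]___   (Q,_)→(R,1,R)
state=R head=7 tape=12__1_1[_]__   (R,_)→(Q,2,L)
state=Q head=6 tape=12__1_[1]2__   (Q,1)→(R,_,L)
state=R head=5 tape=12__1[_]_2__   (R,_)→(Q,2,L)
state=Q head=4 tape=12__[1]2_2__   (Q,1)→(R,_,L)
state=R head=3 tape=12_[_]_2_2__   (R,_)→(Q,2,L)
state=Q head=2 tape=12[_]2_2_2__   (Q,_)→(R,1,R)
state=R head=3 tape=121[2]_2_2__   (R,2)→(Q,_,R)
state=Q head=4 tape=121_[_]2_2__   (Q,_)→(R,1,R)
state=R head=5 tape=121_1[2]_2__   (R,2)→(Q,_,R)
state=Q head=6 tape=121_1_[_]2__   (Q,_)→(R,1,R)
state=R head=7 tape=121_1_1[2]__   (R,2)→(Q,_,R)
state=Q head=8 tape=121_1_1_[_]_   (Q,_)→(R,1,R)
state=R head=9 tape=121_1_1_1[_]   (R,_)→(Q,2,L)
state=Q head=8 tape=121_1_1_[1]2   (Q,1)→(R,_,L)
state=R head=7 tape=121_1_1[_]_2   (R,_)→(Q,2,L)
state=Q head=6 tape=121_1_[1]2_2   (Q,1)→(R,_,L)
state=R head=5 tape=121_1[_]_2_2   (R,_)→(Q,2,L)
state=Q head=4 tape=121_[1]2_2_2   (Q,1)→(R,_,L)
state=R head=3 tape=121[_]_2_2_2   (R,_)→(Q,2,L)
state=Q head=2 tape=12[1]2_2_2_2   (Q,1)→(R,_,L)
state=R head=1 tape=1[2]_2_2_2_2   (R,2)→(Q,_,R)
state=Q head=2 tape=1_[_]2_2_2_2
After 36 steps: state Q, head at 2, tape 1__2_2_2_2.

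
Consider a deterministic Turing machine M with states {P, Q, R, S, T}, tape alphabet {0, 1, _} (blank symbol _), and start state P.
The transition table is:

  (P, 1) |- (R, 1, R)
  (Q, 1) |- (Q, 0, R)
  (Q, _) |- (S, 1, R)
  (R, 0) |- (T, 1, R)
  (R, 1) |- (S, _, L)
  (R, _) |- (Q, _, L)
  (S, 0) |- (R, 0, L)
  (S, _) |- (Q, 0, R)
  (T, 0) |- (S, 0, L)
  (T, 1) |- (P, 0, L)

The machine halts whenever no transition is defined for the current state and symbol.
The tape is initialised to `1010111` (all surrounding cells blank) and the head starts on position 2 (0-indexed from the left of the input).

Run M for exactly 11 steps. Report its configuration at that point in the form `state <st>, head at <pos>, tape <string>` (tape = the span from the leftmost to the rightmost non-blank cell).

state T, head at 7, tape 1011111

P | 10[1]0111_   read 1 → write 1, move R, go to R
R | 101[0]111_   read 0 → write 1, move R, go to T
T | 1011[1]11_   read 1 → write 0, move L, go to P
P | 101[1]011_   read 1 → write 1, move R, go to R
R | 1011[0]11_   read 0 → write 1, move R, go to T
T | 10111[1]1_   read 1 → write 0, move L, go to P
P | 1011[1]01_   read 1 → write 1, move R, go to R
R | 10111[0]1_   read 0 → write 1, move R, go to T
T | 101111[1]_   read 1 → write 0, move L, go to P
P | 10111[1]0_   read 1 → write 1, move R, go to R
R | 101111[0]_   read 0 → write 1, move R, go to T
T | 1011111[_]
After 11 steps: state T, head at 7, tape 1011111.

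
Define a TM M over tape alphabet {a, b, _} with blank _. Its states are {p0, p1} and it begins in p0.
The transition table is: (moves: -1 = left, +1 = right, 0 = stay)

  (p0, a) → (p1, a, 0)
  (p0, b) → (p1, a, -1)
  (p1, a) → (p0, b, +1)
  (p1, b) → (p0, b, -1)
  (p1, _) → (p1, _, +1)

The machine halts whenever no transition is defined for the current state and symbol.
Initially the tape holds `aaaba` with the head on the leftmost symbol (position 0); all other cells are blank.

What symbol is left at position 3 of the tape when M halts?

state=p0 head=0 tape=_[a]aaba   (p0,a)→(p1,a,0)
state=p1 head=0 tape=_[a]aaba   (p1,a)→(p0,b,+1)
state=p0 head=1 tape=_b[a]aba   (p0,a)→(p1,a,0)
state=p1 head=1 tape=_b[a]aba   (p1,a)→(p0,b,+1)
state=p0 head=2 tape=_bb[a]ba   (p0,a)→(p1,a,0)
state=p1 head=2 tape=_bb[a]ba   (p1,a)→(p0,b,+1)
state=p0 head=3 tape=_bbb[b]a   (p0,b)→(p1,a,-1)
state=p1 head=2 tape=_bb[b]aa   (p1,b)→(p0,b,-1)
state=p0 head=1 tape=_b[b]baa   (p0,b)→(p1,a,-1)
state=p1 head=0 tape=_[b]abaa   (p1,b)→(p0,b,-1)
state=p0 head=-1 tape=[_]babaa
Cell 3 holds a when M halts.

a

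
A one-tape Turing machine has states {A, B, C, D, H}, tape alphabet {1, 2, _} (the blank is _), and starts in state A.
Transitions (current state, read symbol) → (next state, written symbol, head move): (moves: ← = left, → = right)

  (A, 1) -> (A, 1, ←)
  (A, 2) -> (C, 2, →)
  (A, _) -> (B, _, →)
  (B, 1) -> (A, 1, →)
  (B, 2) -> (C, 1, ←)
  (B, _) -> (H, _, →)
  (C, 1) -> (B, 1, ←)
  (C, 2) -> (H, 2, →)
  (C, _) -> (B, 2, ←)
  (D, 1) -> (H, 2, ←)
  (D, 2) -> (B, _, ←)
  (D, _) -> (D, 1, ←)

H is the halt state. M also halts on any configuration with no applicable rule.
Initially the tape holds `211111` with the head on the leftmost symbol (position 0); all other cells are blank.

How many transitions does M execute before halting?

5

A | __[2]11111   read 2 → write 2, move →, go to C
C | __2[1]1111   read 1 → write 1, move ←, go to B
B | __[2]11111   read 2 → write 1, move ←, go to C
C | _[_]111111   read _ → write 2, move ←, go to B
B | [_]2111111   read _ → write _, move →, go to H
H | _[2]111111
M halts after 5 transitions.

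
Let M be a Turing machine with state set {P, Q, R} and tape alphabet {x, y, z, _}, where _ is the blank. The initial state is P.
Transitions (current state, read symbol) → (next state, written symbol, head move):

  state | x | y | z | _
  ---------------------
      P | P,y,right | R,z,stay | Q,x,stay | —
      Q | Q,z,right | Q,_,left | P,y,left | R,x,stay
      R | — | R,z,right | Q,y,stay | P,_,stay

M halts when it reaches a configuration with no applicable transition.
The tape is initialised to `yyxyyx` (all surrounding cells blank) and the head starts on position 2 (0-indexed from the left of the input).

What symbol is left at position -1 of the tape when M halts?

x

state=P head=2 tape=_yy[x]yyx   (P,x)→(P,y,right)
state=P head=3 tape=_yyy[y]yx   (P,y)→(R,z,stay)
state=R head=3 tape=_yyy[z]yx   (R,z)→(Q,y,stay)
state=Q head=3 tape=_yyy[y]yx   (Q,y)→(Q,_,left)
state=Q head=2 tape=_yy[y]_yx   (Q,y)→(Q,_,left)
state=Q head=1 tape=_y[y]__yx   (Q,y)→(Q,_,left)
state=Q head=0 tape=_[y]___yx   (Q,y)→(Q,_,left)
state=Q head=-1 tape=[_]____yx   (Q,_)→(R,x,stay)
state=R head=-1 tape=[x]____yx
Cell -1 holds x when M halts.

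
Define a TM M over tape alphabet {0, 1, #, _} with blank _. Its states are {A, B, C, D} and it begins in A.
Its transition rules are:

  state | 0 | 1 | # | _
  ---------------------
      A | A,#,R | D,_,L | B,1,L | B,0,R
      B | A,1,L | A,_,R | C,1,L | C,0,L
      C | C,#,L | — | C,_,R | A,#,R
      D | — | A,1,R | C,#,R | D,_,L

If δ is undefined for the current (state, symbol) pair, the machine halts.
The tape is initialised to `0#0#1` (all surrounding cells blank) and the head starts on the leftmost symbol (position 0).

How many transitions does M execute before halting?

14

A | _[0]#0#1   read 0 → write #, move R, go to A
A | _#[#]0#1   read # → write 1, move L, go to B
B | _[#]10#1   read # → write 1, move L, go to C
C | [_]110#1   read _ → write #, move R, go to A
A | #[1]10#1   read 1 → write _, move L, go to D
D | [#]_10#1   read # → write #, move R, go to C
C | #[_]10#1   read _ → write #, move R, go to A
A | ##[1]0#1   read 1 → write _, move L, go to D
D | #[#]_0#1   read # → write #, move R, go to C
C | ##[_]0#1   read _ → write #, move R, go to A
A | ###[0]#1   read 0 → write #, move R, go to A
A | ####[#]1   read # → write 1, move L, go to B
B | ###[#]11   read # → write 1, move L, go to C
C | ##[#]111   read # → write _, move R, go to C
C | ##_[1]11
M halts after 14 transitions.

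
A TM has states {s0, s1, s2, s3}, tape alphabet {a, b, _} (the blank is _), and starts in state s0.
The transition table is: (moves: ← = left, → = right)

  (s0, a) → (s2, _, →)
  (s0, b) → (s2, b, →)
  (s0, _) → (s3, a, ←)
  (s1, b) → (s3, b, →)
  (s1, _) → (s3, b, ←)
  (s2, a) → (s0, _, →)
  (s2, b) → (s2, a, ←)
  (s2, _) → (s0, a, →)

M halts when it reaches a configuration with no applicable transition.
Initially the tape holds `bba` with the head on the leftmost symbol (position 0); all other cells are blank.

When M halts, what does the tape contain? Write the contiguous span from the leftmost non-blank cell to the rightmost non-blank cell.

a___aa

state=s0 head=0 tape=_[b]ba__   (s0,b)→(s2,b,→)
state=s2 head=1 tape=_b[b]a__   (s2,b)→(s2,a,←)
state=s2 head=0 tape=_[b]aa__   (s2,b)→(s2,a,←)
state=s2 head=-1 tape=[_]aaa__   (s2,_)→(s0,a,→)
state=s0 head=0 tape=a[a]aa__   (s0,a)→(s2,_,→)
state=s2 head=1 tape=a_[a]a__   (s2,a)→(s0,_,→)
state=s0 head=2 tape=a__[a]__   (s0,a)→(s2,_,→)
state=s2 head=3 tape=a___[_]_   (s2,_)→(s0,a,→)
state=s0 head=4 tape=a___a[_]   (s0,_)→(s3,a,←)
state=s3 head=3 tape=a___[a]a
The non-blank tape span at halt is a___aa.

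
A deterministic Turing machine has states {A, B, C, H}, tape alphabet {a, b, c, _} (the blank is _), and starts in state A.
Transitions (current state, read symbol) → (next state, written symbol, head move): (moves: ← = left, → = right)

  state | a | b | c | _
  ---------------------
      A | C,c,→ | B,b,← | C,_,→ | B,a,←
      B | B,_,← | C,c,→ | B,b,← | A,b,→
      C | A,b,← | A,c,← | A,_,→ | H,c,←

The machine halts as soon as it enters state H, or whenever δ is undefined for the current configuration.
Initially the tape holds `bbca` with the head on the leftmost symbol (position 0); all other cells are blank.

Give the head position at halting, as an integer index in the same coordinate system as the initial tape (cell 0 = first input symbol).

A | _[b]bca__   read b → write b, move ←, go to B
B | [_]bbca__   read _ → write b, move →, go to A
A | b[b]bca__   read b → write b, move ←, go to B
B | [b]bbca__   read b → write c, move →, go to C
C | c[b]bca__   read b → write c, move ←, go to A
A | [c]cbca__   read c → write _, move →, go to C
C | _[c]bca__   read c → write _, move →, go to A
A | __[b]ca__   read b → write b, move ←, go to B
B | _[_]bca__   read _ → write b, move →, go to A
A | _b[b]ca__   read b → write b, move ←, go to B
B | _[b]bca__   read b → write c, move →, go to C
C | _c[b]ca__   read b → write c, move ←, go to A
A | _[c]cca__   read c → write _, move →, go to C
C | __[c]ca__   read c → write _, move →, go to A
A | ___[c]a__   read c → write _, move →, go to C
C | ____[a]__   read a → write b, move ←, go to A
A | ___[_]b__   read _ → write a, move ←, go to B
B | __[_]ab__   read _ → write b, move →, go to A
A | __b[a]b__   read a → write c, move →, go to C
C | __bc[b]__   read b → write c, move ←, go to A
A | __b[c]c__   read c → write _, move →, go to C
C | __b_[c]__   read c → write _, move →, go to A
A | __b__[_]_   read _ → write a, move ←, go to B
B | __b_[_]a_   read _ → write b, move →, go to A
A | __b_b[a]_   read a → write c, move →, go to C
C | __b_bc[_]   read _ → write c, move ←, go to H
H | __b_b[c]c
At halt the head is at cell 4.

4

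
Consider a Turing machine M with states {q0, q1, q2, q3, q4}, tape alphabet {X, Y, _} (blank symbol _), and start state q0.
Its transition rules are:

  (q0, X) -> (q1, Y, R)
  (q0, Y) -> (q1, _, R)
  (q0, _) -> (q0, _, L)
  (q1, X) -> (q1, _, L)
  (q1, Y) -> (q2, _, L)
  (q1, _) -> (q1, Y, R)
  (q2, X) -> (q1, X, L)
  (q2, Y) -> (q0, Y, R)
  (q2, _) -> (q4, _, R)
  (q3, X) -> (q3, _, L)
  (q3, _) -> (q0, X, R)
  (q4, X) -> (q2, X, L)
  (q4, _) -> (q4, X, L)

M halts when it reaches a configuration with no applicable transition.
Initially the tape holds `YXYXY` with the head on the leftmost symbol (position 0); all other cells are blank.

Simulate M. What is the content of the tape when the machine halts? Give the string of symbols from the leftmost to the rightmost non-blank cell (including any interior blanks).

YXX_Y

state=q0 head=0 tape=[Y]XYXY   (q0,Y)→(q1,_,R)
state=q1 head=1 tape=_[X]YXY   (q1,X)→(q1,_,L)
state=q1 head=0 tape=[_]_YXY   (q1,_)→(q1,Y,R)
state=q1 head=1 tape=Y[_]YXY   (q1,_)→(q1,Y,R)
state=q1 head=2 tape=YY[Y]XY   (q1,Y)→(q2,_,L)
state=q2 head=1 tape=Y[Y]_XY   (q2,Y)→(q0,Y,R)
state=q0 head=2 tape=YY[_]XY   (q0,_)→(q0,_,L)
state=q0 head=1 tape=Y[Y]_XY   (q0,Y)→(q1,_,R)
state=q1 head=2 tape=Y_[_]XY   (q1,_)→(q1,Y,R)
state=q1 head=3 tape=Y_Y[X]Y   (q1,X)→(q1,_,L)
state=q1 head=2 tape=Y_[Y]_Y   (q1,Y)→(q2,_,L)
state=q2 head=1 tape=Y[_]__Y   (q2,_)→(q4,_,R)
state=q4 head=2 tape=Y_[_]_Y   (q4,_)→(q4,X,L)
state=q4 head=1 tape=Y[_]X_Y   (q4,_)→(q4,X,L)
state=q4 head=0 tape=[Y]XX_Y
The non-blank tape span at halt is YXX_Y.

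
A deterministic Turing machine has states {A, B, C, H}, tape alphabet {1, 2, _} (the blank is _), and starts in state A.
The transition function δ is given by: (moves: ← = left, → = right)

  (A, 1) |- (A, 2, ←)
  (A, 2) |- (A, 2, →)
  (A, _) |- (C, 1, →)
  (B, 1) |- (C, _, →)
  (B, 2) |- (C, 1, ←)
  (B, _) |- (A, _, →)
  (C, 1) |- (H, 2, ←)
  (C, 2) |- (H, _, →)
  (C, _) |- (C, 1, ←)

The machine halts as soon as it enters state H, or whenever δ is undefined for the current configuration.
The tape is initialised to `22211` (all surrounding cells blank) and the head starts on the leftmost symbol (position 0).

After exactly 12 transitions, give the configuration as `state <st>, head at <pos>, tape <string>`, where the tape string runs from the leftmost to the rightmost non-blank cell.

state H, head at 4, tape 2222221

A | [2]2211__   read 2 → write 2, move →, go to A
A | 2[2]211__   read 2 → write 2, move →, go to A
A | 22[2]11__   read 2 → write 2, move →, go to A
A | 222[1]1__   read 1 → write 2, move ←, go to A
A | 22[2]21__   read 2 → write 2, move →, go to A
A | 222[2]1__   read 2 → write 2, move →, go to A
A | 2222[1]__   read 1 → write 2, move ←, go to A
A | 222[2]2__   read 2 → write 2, move →, go to A
A | 2222[2]__   read 2 → write 2, move →, go to A
A | 22222[_]_   read _ → write 1, move →, go to C
C | 222221[_]   read _ → write 1, move ←, go to C
C | 22222[1]1   read 1 → write 2, move ←, go to H
H | 2222[2]21
After 12 steps: state H, head at 4, tape 2222221.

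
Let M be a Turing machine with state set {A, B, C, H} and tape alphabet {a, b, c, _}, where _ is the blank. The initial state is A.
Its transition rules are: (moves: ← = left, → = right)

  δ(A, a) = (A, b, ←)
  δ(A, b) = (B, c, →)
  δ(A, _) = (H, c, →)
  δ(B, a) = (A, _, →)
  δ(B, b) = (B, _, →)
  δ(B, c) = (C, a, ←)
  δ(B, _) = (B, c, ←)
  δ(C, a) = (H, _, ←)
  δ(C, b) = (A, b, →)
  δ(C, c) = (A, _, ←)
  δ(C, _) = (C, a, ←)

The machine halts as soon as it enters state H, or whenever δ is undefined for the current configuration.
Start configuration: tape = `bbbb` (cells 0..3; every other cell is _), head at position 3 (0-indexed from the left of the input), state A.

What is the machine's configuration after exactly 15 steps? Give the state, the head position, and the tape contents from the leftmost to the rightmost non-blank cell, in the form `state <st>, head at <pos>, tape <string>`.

A | bbb[b]_   read b → write c, move →, go to B
B | bbbc[_]   read _ → write c, move ←, go to B
B | bbb[c]c   read c → write a, move ←, go to C
C | bb[b]ac   read b → write b, move →, go to A
A | bbb[a]c   read a → write b, move ←, go to A
A | bb[b]bc   read b → write c, move →, go to B
B | bbc[b]c   read b → write _, move →, go to B
B | bbc_[c]   read c → write a, move ←, go to C
C | bbc[_]a   read _ → write a, move ←, go to C
C | bb[c]aa   read c → write _, move ←, go to A
A | b[b]_aa   read b → write c, move →, go to B
B | bc[_]aa   read _ → write c, move ←, go to B
B | b[c]caa   read c → write a, move ←, go to C
C | [b]acaa   read b → write b, move →, go to A
A | b[a]caa   read a → write b, move ←, go to A
A | [b]bcaa
After 15 steps: state A, head at 0, tape bbcaa.

state A, head at 0, tape bbcaa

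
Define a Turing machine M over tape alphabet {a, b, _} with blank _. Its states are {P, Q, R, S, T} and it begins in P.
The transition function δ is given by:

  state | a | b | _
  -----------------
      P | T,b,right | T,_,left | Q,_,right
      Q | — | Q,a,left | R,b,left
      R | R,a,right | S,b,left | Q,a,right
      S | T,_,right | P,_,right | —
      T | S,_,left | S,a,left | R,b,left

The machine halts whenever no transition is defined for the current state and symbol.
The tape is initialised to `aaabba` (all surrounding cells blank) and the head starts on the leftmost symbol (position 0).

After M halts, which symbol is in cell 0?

_

P | [a]aabba   read a → write b, move right, go to T
T | b[a]abba   read a → write _, move left, go to S
S | [b]_abba   read b → write _, move right, go to P
P | _[_]abba   read _ → write _, move right, go to Q
Q | __[a]bba
Cell 0 holds _ when M halts.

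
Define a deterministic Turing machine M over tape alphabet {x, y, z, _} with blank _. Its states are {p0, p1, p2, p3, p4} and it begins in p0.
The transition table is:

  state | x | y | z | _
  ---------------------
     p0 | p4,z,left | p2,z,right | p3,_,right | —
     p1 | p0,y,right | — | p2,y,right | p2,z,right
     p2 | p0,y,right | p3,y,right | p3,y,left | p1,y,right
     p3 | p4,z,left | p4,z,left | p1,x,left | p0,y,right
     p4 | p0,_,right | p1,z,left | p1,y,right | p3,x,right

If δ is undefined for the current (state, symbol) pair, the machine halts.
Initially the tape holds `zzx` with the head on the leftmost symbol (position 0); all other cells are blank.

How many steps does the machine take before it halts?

p0 | ___[z]zx   read z → write _, move right, go to p3
p3 | ____[z]x   read z → write x, move left, go to p1
p1 | ___[_]xx   read _ → write z, move right, go to p2
p2 | ___z[x]x   read x → write y, move right, go to p0
p0 | ___zy[x]   read x → write z, move left, go to p4
p4 | ___z[y]z   read y → write z, move left, go to p1
p1 | ___[z]zz   read z → write y, move right, go to p2
p2 | ___y[z]z   read z → write y, move left, go to p3
p3 | ___[y]yz   read y → write z, move left, go to p4
p4 | __[_]zyz   read _ → write x, move right, go to p3
p3 | __x[z]yz   read z → write x, move left, go to p1
p1 | __[x]xyz   read x → write y, move right, go to p0
p0 | __y[x]yz   read x → write z, move left, go to p4
p4 | __[y]zyz   read y → write z, move left, go to p1
p1 | _[_]zzyz   read _ → write z, move right, go to p2
p2 | _z[z]zyz   read z → write y, move left, go to p3
p3 | _[z]yzyz   read z → write x, move left, go to p1
p1 | [_]xyzyz   read _ → write z, move right, go to p2
p2 | z[x]yzyz   read x → write y, move right, go to p0
p0 | zy[y]zyz   read y → write z, move right, go to p2
p2 | zyz[z]yz   read z → write y, move left, go to p3
p3 | zy[z]yyz   read z → write x, move left, go to p1
p1 | z[y]xyyz
M halts after 22 transitions.

22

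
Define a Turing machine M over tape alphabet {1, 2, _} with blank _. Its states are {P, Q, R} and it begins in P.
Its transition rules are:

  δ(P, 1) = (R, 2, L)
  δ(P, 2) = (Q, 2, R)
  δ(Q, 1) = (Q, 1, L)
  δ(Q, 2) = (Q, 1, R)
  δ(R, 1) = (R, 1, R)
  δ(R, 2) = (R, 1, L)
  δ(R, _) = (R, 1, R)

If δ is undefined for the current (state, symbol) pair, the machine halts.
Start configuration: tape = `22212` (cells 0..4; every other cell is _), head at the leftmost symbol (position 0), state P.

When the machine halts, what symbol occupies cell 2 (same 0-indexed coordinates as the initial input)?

1

state=P head=0 tape=_[2]2212   (P,2)→(Q,2,R)
state=Q head=1 tape=_2[2]212   (Q,2)→(Q,1,R)
state=Q head=2 tape=_21[2]12   (Q,2)→(Q,1,R)
state=Q head=3 tape=_211[1]2   (Q,1)→(Q,1,L)
state=Q head=2 tape=_21[1]12   (Q,1)→(Q,1,L)
state=Q head=1 tape=_2[1]112   (Q,1)→(Q,1,L)
state=Q head=0 tape=_[2]1112   (Q,2)→(Q,1,R)
state=Q head=1 tape=_1[1]112   (Q,1)→(Q,1,L)
state=Q head=0 tape=_[1]1112   (Q,1)→(Q,1,L)
state=Q head=-1 tape=[_]11112
Cell 2 holds 1 when M halts.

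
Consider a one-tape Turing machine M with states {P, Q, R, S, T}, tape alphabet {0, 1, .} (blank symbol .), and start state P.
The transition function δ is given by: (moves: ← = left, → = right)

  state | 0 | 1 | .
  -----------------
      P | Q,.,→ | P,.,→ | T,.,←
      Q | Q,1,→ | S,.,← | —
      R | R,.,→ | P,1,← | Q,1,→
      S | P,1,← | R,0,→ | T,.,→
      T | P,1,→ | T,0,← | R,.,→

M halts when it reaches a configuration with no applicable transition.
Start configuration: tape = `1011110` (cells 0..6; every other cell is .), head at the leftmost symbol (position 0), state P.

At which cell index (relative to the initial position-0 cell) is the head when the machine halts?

7

state=P head=0 tape=[1]011110.   (P,1)→(P,.,→)
state=P head=1 tape=.[0]11110.   (P,0)→(Q,.,→)
state=Q head=2 tape=..[1]1110.   (Q,1)→(S,.,←)
state=S head=1 tape=.[.].1110.   (S,.)→(T,.,→)
state=T head=2 tape=..[.]1110.   (T,.)→(R,.,→)
state=R head=3 tape=...[1]110.   (R,1)→(P,1,←)
state=P head=2 tape=..[.]1110.   (P,.)→(T,.,←)
state=T head=1 tape=.[.].1110.   (T,.)→(R,.,→)
state=R head=2 tape=..[.]1110.   (R,.)→(Q,1,→)
state=Q head=3 tape=..1[1]110.   (Q,1)→(S,.,←)
state=S head=2 tape=..[1].110.   (S,1)→(R,0,→)
state=R head=3 tape=..0[.]110.   (R,.)→(Q,1,→)
state=Q head=4 tape=..01[1]10.   (Q,1)→(S,.,←)
state=S head=3 tape=..0[1].10.   (S,1)→(R,0,→)
state=R head=4 tape=..00[.]10.   (R,.)→(Q,1,→)
state=Q head=5 tape=..001[1]0.   (Q,1)→(S,.,←)
state=S head=4 tape=..00[1].0.   (S,1)→(R,0,→)
state=R head=5 tape=..000[.]0.   (R,.)→(Q,1,→)
state=Q head=6 tape=..0001[0].   (Q,0)→(Q,1,→)
state=Q head=7 tape=..00011[.]
At halt the head is at cell 7.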